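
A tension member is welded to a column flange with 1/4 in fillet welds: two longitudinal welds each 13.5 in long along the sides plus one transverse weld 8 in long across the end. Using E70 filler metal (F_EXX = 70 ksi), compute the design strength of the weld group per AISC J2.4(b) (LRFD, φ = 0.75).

t_e = 0.707 × 0.25 = 0.1767 in.
R_nwl = 0.6 × 70 × 0.1767 × 27 = 200.4 kip (longitudinal, 2 welds).
R_nwt = 0.6 × 70 × 0.1767 × 8 = 59.39 kip (transverse, base value).
(i) R_nwl + R_nwt = 259.8 kip; (ii) 0.85 R_nwl + 1.5 R_nwt = 259.5 kip.
R_n = max = 259.8 kip [governs: (i)]; φR_n = 194.9 kip.

φR_n ≈ 195 kip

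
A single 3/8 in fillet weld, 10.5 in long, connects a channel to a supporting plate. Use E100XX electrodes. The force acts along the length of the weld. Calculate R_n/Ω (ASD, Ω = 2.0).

E100XX → F_EXX = 100 ksi.
Effective throat t_e = 0.707 × 0.375 = 0.2651 in.
Total length L = 10.5 in; A_we = 0.2651 × 10.5 = 2.784 in².
F_nw = 0.6 F_EXX = 0.6 × 100 = 60 ksi.
R_n = 60 × 2.784 = 167 kips; R_n/Ω = 167/2.0 = 83.51 kips.

R_n/Ω ≈ 83.5 kips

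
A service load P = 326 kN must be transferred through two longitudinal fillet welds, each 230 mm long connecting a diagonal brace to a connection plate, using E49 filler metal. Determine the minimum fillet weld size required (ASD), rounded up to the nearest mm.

E49XX → F_EXX = 490 MPa.
Total weld length L = 460 mm.
Required throat t_e = P × Ω / (0.6 F_EXX × L) = 326 × 2.0 / (0.6 × 490 × 460 × 10⁻³) = 4.821 mm.
Required leg w = t_e / 0.707 = 6.819 mm → use 7 mm.

w = 7 mm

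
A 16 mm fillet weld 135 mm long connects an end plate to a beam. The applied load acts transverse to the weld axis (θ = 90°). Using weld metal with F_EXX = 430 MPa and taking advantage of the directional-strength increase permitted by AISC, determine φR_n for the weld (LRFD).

φR_n ≈ 443 kN

t_e = 0.707 × 16 = 11.31 mm; A_we = 11.31 × 135 = 1527 mm².
Directional factor: 1.0 + 0.5 sin^1.5(90°) = 1.5.
F_nw = 0.6 × 430 × 1.5 = 387 MPa.
φR_n = 0.75 × 387 × 1527 × 10⁻³ = 443.2 kN.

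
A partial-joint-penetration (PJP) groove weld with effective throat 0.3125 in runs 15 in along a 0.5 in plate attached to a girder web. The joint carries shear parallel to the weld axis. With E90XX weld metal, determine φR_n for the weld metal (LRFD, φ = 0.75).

E90XX → F_EXX = 90 ksi.
Effective throat (given) t_e = 0.3125 in.
A_we = 0.3125 × 15 = 4.688 in².
F_nw = 0.6 F_EXX = 54 ksi.
φR_n = 0.75 × 54 × 4.688 = 189.8 kip.

φR_n ≈ 190 kip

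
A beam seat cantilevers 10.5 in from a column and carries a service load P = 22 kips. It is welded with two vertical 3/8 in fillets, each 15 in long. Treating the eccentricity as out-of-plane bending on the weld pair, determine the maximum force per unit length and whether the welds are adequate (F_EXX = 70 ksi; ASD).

f_max ≈ 3.17 kip/in; adequate

L_w = 2 × 15 = 30 in; section modulus (unit throat) S = 2 × L²/6 = 75 in².
Direct shear f_v = P/L_w = 22/30 = 0.7333 kip/in.
Moment M = P × e = 22 × 10.5 = 231 kip·in; bending f_b = M/S = 3.08 kip/in.
f_max = √(f_v² + f_b²) = √(0.7333² + 3.08²) = 3.166 kip/in.
r_n/Ω = (1/2.0) × 0.6 × 70 × (0.707 × 0.375) = 5.568 kip/in → adequate.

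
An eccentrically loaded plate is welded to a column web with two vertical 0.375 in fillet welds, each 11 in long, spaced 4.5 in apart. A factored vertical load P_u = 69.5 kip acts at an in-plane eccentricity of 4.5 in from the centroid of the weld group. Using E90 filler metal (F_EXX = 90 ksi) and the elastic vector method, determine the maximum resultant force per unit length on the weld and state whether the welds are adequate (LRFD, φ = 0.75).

f_max ≈ 7.38 kip/in; adequate

Total weld length L_w = 22 in. Treat welds as unit-width lines.
Polar moment about centroid: J = 2[d³/12 + d(b/2)²] = 2[11³/12 + 11×2.25²] = 333.2 in³.
Direct shear f_v = P/L_w = 69.5 / 22 = 3.159 kip/in (vertical).
Torsion M = P·e = 69.5 × 4.5 = 312.75 kip·in.
Critical point at (x, y) = (2.25, 5.5) from centroid. f_tx = M·y/J = 5.162 kip/in; f_ty = M·x/J = 2.112 kip/in.
Resultant f_max = √[f_tx² + (f_v + f_ty)²] = √[5.162² + (3.159 + 2.112)²] = 7.378 kip/in.
Capacity per unit length: φr_n = 0.75 × 0.6 × 90 × (0.707 × 0.375) = 10.74 kip/in.
7.378 ≤ 10.74 → adequate.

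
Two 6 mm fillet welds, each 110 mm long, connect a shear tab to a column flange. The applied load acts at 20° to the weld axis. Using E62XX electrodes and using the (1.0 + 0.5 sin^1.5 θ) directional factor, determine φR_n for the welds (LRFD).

E62XX → F_EXX = 620 MPa.
t_e = 0.707 × 6 = 4.242 mm; A_we = 4.242 × 220 = 933.2 mm².
Directional factor: 1.0 + 0.5 sin^1.5(20°) = 1.1.
F_nw = 0.6 × 620 × 1.1 = 409.2 MPa.
φR_n = 0.75 × 409.2 × 933.2 × 10⁻³ = 286.4 kN.

φR_n ≈ 286 kN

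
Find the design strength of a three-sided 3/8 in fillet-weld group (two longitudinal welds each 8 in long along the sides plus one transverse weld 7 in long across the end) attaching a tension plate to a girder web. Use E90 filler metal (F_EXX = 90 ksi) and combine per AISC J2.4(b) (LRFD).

φR_n ≈ 259 kips

t_e = 0.707 × 0.375 = 0.2651 in.
R_nwl = 0.6 × 90 × 0.2651 × 16 = 229.1 kips (longitudinal, 2 welds).
R_nwt = 0.6 × 90 × 0.2651 × 7 = 100.2 kips (transverse, base value).
(i) R_nwl + R_nwt = 329.3 kips; (ii) 0.85 R_nwl + 1.5 R_nwt = 345 kips.
R_n = max = 345 kips [governs: (ii)]; φR_n = 258.8 kips.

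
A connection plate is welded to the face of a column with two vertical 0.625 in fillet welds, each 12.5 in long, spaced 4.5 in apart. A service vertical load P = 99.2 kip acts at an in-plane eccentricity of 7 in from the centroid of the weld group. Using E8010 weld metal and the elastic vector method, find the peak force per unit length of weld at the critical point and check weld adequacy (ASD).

f_max ≈ 12.1 kip/in; NOT adequate

E80XX → F_EXX = 80 ksi.
Total weld length L_w = 25 in. Treat welds as unit-width lines.
Polar moment about centroid: J = 2[d³/12 + d(b/2)²] = 2[12.5³/12 + 12.5×2.25²] = 452.1 in³.
Direct shear f_v = P/L_w = 99.2 / 25 = 3.968 kip/in (vertical).
Torsion M = P·e = 99.2 × 7 = 694.4 kip·in.
Critical point at (x, y) = (2.25, 6.25) from centroid. f_tx = M·y/J = 9.6 kip/in; f_ty = M·x/J = 3.456 kip/in.
Resultant f_max = √[f_tx² + (f_v + f_ty)²] = √[9.6² + (3.968 + 3.456)²] = 12.14 kip/in.
Capacity per unit length: r_n/Ω = (1/2.0) × 0.6 × 80 × (0.707 × 0.625) = 10.6 kip/in.
12.14 > 10.6 → NOT adequate.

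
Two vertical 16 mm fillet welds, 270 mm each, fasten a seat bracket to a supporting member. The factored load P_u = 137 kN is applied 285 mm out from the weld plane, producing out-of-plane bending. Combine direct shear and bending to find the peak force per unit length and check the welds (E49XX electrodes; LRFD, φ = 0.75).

E49XX → F_EXX = 490 MPa.
L_w = 2 × 270 = 540 mm; section modulus (unit throat) S = 2 × L²/6 = 24300 mm².
Direct shear f_v = P/L_w = 137×10³/540 = 253.7 N/mm.
Moment M = P × e = 137×10³ × 285 = 39045000 N·mm; bending f_b = M/S = 1607 N/mm.
f_max = √(f_v² + f_b²) = √(253.7² + 1607²) = 1627 N/mm.
φr_n = 0.75 × 0.6 × 490 × (0.707 × 16) = 2494 N/mm → adequate.

f_max ≈ 1630 N/mm; adequate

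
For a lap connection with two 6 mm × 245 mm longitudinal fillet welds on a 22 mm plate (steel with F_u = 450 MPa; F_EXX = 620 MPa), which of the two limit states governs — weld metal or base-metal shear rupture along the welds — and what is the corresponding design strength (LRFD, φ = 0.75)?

t_e = 0.707 × 6 = 4.242 mm; L = 490 mm.
Weld metal: φR_n = 0.75 × 0.6 × 620 × 4.242 × 490 × 10⁻³ = 579.9 kN.
Base metal (shear rupture): φR_n = 0.75 × 0.6 × 450 × 22 × 490 × 10⁻³ = 2183 kN.
Governing: weld metal.

φR_n ≈ 580 kN (weld metal governs)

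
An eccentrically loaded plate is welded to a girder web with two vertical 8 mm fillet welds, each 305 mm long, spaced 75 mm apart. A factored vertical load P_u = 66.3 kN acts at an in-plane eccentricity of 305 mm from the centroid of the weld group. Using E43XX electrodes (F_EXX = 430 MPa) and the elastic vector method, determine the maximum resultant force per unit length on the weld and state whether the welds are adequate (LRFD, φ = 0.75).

Total weld length L_w = 610 mm. Treat welds as unit-width lines.
Polar moment about centroid: J = 2[d³/12 + d(b/2)²] = 2[305³/12 + 305×37.5²] = 5587000 mm³.
Direct shear f_v = P/L_w = 66.3×10³ / 610 = 108.7 N/mm (vertical).
Torsion M = P·e = 66.3×10³ × 305 = 20222000 N·mm.
Critical point at (x, y) = (37.5, 152.5) from centroid. f_tx = M·y/J = 552 N/mm; f_ty = M·x/J = 135.7 N/mm.
Resultant f_max = √[f_tx² + (f_v + f_ty)²] = √[552² + (108.7 + 135.7)²] = 603.7 N/mm.
Capacity per unit length: φr_n = 0.75 × 0.6 × 430 × (0.707 × 8) = 1094 N/mm.
603.7 ≤ 1094 → adequate.

f_max ≈ 604 N/mm; adequate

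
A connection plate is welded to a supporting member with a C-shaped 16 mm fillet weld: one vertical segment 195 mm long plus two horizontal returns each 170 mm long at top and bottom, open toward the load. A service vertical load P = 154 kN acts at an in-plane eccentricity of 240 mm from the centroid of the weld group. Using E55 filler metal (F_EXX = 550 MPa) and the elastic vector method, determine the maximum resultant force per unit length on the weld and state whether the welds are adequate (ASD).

f_max ≈ 1240 N/mm; adequate

Total weld length L_w = 535 mm. Treat welds as unit-width lines.
Centroid: x̄ = 2×170×85 / 535 = 54.02 mm from the vertical weld.
Polar moment about centroid: J = I_x + I_y = [195³/12 + 2×170×97.5²] + [195×54.02² + 2(170³/12 + 170×30.98²)] = 5564000 mm³.
Direct shear f_v = P/L_w = 154×10³ / 535 = 287.9 N/mm (vertical).
Torsion M = P·e = 154×10³ × 240 = 36960000 N·mm.
Critical point at (x, y) = (116, 97.5) from centroid. f_tx = M·y/J = 647.6 N/mm; f_ty = M·x/J = 770.4 N/mm.
Resultant f_max = √[f_tx² + (f_v + f_ty)²] = √[647.6² + (287.9 + 770.4)²] = 1241 N/mm.
Capacity per unit length: r_n/Ω = (1/2.0) × 0.6 × 550 × (0.707 × 16) = 1866 N/mm.
1241 ≤ 1866 → adequate.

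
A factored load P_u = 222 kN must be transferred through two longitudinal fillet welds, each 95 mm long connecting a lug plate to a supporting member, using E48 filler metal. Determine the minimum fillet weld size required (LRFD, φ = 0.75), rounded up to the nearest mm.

w = 8 mm

E48XX → F_EXX = 480 MPa.
Total weld length L = 190 mm.
Required throat t_e = P_u / (φ × 0.6 F_EXX × L) = 222 / (0.75 × 0.6 × 480 × 190 × 10⁻³) = 5.409 mm.
Required leg w = t_e / 0.707 = 7.651 mm → use 8 mm.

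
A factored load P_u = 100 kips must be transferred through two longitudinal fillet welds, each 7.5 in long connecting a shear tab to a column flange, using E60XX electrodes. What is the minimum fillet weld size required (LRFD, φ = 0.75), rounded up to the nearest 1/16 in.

E60XX → F_EXX = 60 ksi.
Total weld length L = 15 in.
Required throat t_e = P_u / (φ × 0.6 F_EXX × L) = 100 / (0.75 × 0.6 × 60 × 15) = 0.2469 in.
Required leg w = t_e / 0.707 = 0.3492 in → use 3/8 in.

w = 3/8 in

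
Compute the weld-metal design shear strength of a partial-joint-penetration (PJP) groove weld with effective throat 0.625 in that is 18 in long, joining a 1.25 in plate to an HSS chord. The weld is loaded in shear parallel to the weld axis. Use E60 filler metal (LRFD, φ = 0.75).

φR_n ≈ 304 kips

E60XX → F_EXX = 60 ksi.
Effective throat (given) t_e = 0.625 in.
A_we = 0.625 × 18 = 11.25 in².
F_nw = 0.6 F_EXX = 36 ksi.
φR_n = 0.75 × 36 × 11.25 = 303.8 kips.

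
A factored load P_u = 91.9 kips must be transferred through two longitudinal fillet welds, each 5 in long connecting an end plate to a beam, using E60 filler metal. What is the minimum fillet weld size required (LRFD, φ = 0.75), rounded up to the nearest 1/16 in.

E60XX → F_EXX = 60 ksi.
Total weld length L = 10 in.
Required throat t_e = P_u / (φ × 0.6 F_EXX × L) = 91.9 / (0.75 × 0.6 × 60 × 10) = 0.3404 in.
Required leg w = t_e / 0.707 = 0.4814 in → use 1/2 in.

w = 1/2 in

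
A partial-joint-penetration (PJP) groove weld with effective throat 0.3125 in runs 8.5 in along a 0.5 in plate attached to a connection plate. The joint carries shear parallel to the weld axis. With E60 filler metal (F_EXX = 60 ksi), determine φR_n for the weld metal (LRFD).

Effective throat (given) t_e = 0.3125 in.
A_we = 0.3125 × 8.5 = 2.656 in².
F_nw = 0.6 F_EXX = 36 ksi.
φR_n = 0.75 × 36 × 2.656 = 71.72 kip.

φR_n ≈ 71.7 kip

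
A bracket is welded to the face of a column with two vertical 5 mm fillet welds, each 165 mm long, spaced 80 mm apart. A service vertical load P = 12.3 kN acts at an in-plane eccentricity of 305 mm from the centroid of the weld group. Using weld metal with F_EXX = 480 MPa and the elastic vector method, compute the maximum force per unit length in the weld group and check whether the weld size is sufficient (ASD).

Total weld length L_w = 330 mm. Treat welds as unit-width lines.
Polar moment about centroid: J = 2[d³/12 + d(b/2)²] = 2[165³/12 + 165×40²] = 1277000 mm³.
Direct shear f_v = P/L_w = 12.3×10³ / 330 = 37.27 N/mm (vertical).
Torsion M = P·e = 12.3×10³ × 305 = 3751500 N·mm.
Critical point at (x, y) = (40, 82.5) from centroid. f_tx = M·y/J = 242.4 N/mm; f_ty = M·x/J = 117.5 N/mm.
Resultant f_max = √[f_tx² + (f_v + f_ty)²] = √[242.4² + (37.27 + 117.5)²] = 287.6 N/mm.
Capacity per unit length: r_n/Ω = (1/2.0) × 0.6 × 480 × (0.707 × 5) = 509 N/mm.
287.6 ≤ 509 → adequate.

f_max ≈ 288 N/mm; adequate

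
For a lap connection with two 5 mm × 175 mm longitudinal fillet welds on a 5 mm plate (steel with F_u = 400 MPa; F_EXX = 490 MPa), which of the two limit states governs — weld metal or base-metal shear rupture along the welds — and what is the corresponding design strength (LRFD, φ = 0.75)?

φR_n ≈ 273 kN (weld metal governs)

t_e = 0.707 × 5 = 3.535 mm; L = 350 mm.
Weld metal: φR_n = 0.75 × 0.6 × 490 × 3.535 × 350 × 10⁻³ = 272.8 kN.
Base metal (shear rupture): φR_n = 0.75 × 0.6 × 400 × 5 × 350 × 10⁻³ = 315 kN.
Governing: weld metal.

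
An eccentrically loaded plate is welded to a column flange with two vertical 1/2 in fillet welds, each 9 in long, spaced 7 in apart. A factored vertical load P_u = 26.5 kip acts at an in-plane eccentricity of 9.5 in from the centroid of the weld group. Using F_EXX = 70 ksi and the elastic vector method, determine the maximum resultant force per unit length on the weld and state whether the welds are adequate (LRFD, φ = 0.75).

Total weld length L_w = 18 in. Treat welds as unit-width lines.
Polar moment about centroid: J = 2[d³/12 + d(b/2)²] = 2[9³/12 + 9×3.5²] = 342 in³.
Direct shear f_v = P/L_w = 26.5 / 18 = 1.472 kip/in (vertical).
Torsion M = P·e = 26.5 × 9.5 = 251.75 kip·in.
Critical point at (x, y) = (3.5, 4.5) from centroid. f_tx = M·y/J = 3.312 kip/in; f_ty = M·x/J = 2.576 kip/in.
Resultant f_max = √[f_tx² + (f_v + f_ty)²] = √[3.312² + (1.472 + 2.576)²] = 5.231 kip/in.
Capacity per unit length: φr_n = 0.75 × 0.6 × 70 × (0.707 × 0.5) = 11.14 kip/in.
5.231 ≤ 11.14 → adequate.

f_max ≈ 5.23 kip/in; adequate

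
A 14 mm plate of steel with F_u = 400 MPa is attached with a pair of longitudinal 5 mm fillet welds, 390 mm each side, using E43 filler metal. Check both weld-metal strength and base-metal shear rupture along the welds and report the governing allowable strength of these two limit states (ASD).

E43XX → F_EXX = 430 MPa.
t_e = 0.707 × 5 = 3.535 mm; L = 780 mm.
Weld metal: R_n/Ω = (1/2.0) × 0.6 × 430 × 3.535 × 780 × 10⁻³ = 355.7 kN.
Base metal (shear rupture): R_n/Ω = (1/2.0) × 0.6 × 400 × 14 × 780 × 10⁻³ = 1310 kN.
Governing: weld metal.

R_n/Ω ≈ 356 kN (weld metal governs)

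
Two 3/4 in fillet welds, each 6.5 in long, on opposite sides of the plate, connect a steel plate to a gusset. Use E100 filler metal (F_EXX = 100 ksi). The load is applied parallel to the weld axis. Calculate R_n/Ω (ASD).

Effective throat t_e = 0.707 × 0.75 = 0.5302 in.
Total length L = 13 in; A_we = 0.5302 × 13 = 6.893 in².
F_nw = 0.6 F_EXX = 0.6 × 100 = 60 ksi.
R_n = 60 × 6.893 = 413.6 kips; R_n/Ω = 413.6/2.0 = 206.8 kips.

R_n/Ω ≈ 207 kips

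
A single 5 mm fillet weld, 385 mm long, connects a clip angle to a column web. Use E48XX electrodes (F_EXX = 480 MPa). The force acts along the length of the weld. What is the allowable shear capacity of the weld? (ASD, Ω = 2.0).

Effective throat t_e = 0.707 × 5 = 3.535 mm.
Total length L = 385 mm; A_we = 3.535 × 385 = 1361 mm².
F_nw = 0.6 F_EXX = 0.6 × 480 = 288 MPa.
R_n = 288 × 1361 × 10⁻³ = 392 kN; R_n/Ω = 392/2.0 = 196 kN.

R_n/Ω ≈ 196 kN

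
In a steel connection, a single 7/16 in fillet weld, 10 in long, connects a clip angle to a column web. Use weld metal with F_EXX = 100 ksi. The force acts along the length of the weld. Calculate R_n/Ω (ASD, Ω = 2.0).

Effective throat t_e = 0.707 × 0.4375 = 0.3093 in.
Total length L = 10 in; A_we = 0.3093 × 10 = 3.093 in².
F_nw = 0.6 F_EXX = 0.6 × 100 = 60 ksi.
R_n = 60 × 3.093 = 185.6 kip; R_n/Ω = 185.6/2.0 = 92.79 kip.

R_n/Ω ≈ 92.8 kip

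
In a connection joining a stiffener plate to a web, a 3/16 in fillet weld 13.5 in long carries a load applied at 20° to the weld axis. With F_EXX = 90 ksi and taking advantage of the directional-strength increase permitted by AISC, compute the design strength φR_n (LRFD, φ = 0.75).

φR_n ≈ 79.7 kips

t_e = 0.707 × 0.1875 = 0.1326 in; A_we = 0.1326 × 13.5 = 1.79 in².
Directional factor: 1.0 + 0.5 sin^1.5(20°) = 1.1.
F_nw = 0.6 × 90 × 1.1 = 59.4 ksi.
φR_n = 0.75 × 59.4 × 1.79 = 79.73 kips.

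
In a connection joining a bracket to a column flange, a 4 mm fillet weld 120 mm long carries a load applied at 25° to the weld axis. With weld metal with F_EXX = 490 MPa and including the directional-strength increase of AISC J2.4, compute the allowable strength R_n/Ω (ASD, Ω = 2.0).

t_e = 0.707 × 4 = 2.828 mm; A_we = 2.828 × 120 = 339.4 mm².
Directional factor: 1.0 + 0.5 sin^1.5(25°) = 1.137.
F_nw = 0.6 × 490 × 1.137 = 334.4 MPa.
R_n/Ω = (334.4 × 339.4) / 2.0 × 10⁻³ = 56.74 kN.

R_n/Ω ≈ 56.7 kN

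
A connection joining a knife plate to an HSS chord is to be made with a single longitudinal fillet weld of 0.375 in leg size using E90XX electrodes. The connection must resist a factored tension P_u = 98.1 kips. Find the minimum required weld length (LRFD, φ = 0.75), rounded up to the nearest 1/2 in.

E90XX → F_EXX = 90 ksi.
Throat t_e = 0.707 × 0.375 = 0.2651 in.
φr_n = 0.75 × 0.6 × 90 × 0.2651 = 10.74 kips/in.
L_req = P_u / φr_n = 98.1 / 10.74 = 9.136 in total.
Round up → use L = 9.5 in.

L = 9.5 in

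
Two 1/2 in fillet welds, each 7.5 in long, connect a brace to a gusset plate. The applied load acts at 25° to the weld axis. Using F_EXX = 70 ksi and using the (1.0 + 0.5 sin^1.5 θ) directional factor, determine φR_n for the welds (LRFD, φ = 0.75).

t_e = 0.707 × 0.5 = 0.3535 in; A_we = 0.3535 × 15 = 5.302 in².
Directional factor: 1.0 + 0.5 sin^1.5(25°) = 1.137.
F_nw = 0.6 × 70 × 1.137 = 47.77 ksi.
φR_n = 0.75 × 47.77 × 5.302 = 190 kips.

φR_n ≈ 190 kips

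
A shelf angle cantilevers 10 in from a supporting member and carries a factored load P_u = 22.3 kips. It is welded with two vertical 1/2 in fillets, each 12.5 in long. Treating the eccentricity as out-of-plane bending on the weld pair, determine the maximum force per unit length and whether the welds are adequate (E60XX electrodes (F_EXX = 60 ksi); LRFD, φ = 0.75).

L_w = 2 × 12.5 = 25 in; section modulus (unit throat) S = 2 × L²/6 = 52.08 in².
Direct shear f_v = P/L_w = 22.3/25 = 0.892 kip/in.
Moment M = P × e = 22.3 × 10 = 223 kip·in; bending f_b = M/S = 4.282 kip/in.
f_max = √(f_v² + f_b²) = √(0.892² + 4.282²) = 4.374 kip/in.
φr_n = 0.75 × 0.6 × 60 × (0.707 × 0.5) = 9.544 kip/in → adequate.

f_max ≈ 4.37 kip/in; adequate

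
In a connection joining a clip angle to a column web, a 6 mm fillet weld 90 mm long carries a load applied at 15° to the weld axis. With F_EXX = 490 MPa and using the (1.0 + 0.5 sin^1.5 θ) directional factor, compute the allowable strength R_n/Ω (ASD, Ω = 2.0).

R_n/Ω ≈ 59.8 kN

t_e = 0.707 × 6 = 4.242 mm; A_we = 4.242 × 90 = 381.8 mm².
Directional factor: 1.0 + 0.5 sin^1.5(15°) = 1.066.
F_nw = 0.6 × 490 × 1.066 = 313.4 MPa.
R_n/Ω = (313.4 × 381.8) / 2.0 × 10⁻³ = 59.82 kN.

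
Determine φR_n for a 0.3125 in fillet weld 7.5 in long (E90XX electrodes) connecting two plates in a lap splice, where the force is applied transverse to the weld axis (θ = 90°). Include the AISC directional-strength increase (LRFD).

φR_n ≈ 101 kip

E90XX → F_EXX = 90 ksi.
t_e = 0.707 × 0.3125 = 0.2209 in; A_we = 0.2209 × 7.5 = 1.657 in².
Directional factor: 1.0 + 0.5 sin^1.5(90°) = 1.5.
F_nw = 0.6 × 90 × 1.5 = 81 ksi.
φR_n = 0.75 × 81 × 1.657 = 100.7 kip.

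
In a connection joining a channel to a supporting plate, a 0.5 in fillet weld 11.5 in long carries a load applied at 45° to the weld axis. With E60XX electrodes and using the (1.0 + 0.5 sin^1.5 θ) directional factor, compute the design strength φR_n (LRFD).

φR_n ≈ 142 kips

E60XX → F_EXX = 60 ksi.
t_e = 0.707 × 0.5 = 0.3535 in; A_we = 0.3535 × 11.5 = 4.065 in².
Directional factor: 1.0 + 0.5 sin^1.5(45°) = 1.297.
F_nw = 0.6 × 60 × 1.297 = 46.7 ksi.
φR_n = 0.75 × 46.7 × 4.065 = 142.4 kips.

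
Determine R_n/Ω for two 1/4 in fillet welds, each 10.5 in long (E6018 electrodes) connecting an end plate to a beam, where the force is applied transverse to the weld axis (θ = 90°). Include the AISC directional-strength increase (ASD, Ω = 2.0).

E60XX → F_EXX = 60 ksi.
t_e = 0.707 × 0.25 = 0.1767 in; A_we = 0.1767 × 21 = 3.712 in².
Directional factor: 1.0 + 0.5 sin^1.5(90°) = 1.5.
F_nw = 0.6 × 60 × 1.5 = 54 ksi.
R_n/Ω = (54 × 3.712) / 2.0 = 100.2 kip.

R_n/Ω ≈ 100 kip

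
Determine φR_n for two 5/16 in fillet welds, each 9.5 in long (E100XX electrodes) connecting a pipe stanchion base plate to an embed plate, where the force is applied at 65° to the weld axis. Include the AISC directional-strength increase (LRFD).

φR_n ≈ 270 kips

E100XX → F_EXX = 100 ksi.
t_e = 0.707 × 0.3125 = 0.2209 in; A_we = 0.2209 × 19 = 4.198 in².
Directional factor: 1.0 + 0.5 sin^1.5(65°) = 1.431.
F_nw = 0.6 × 100 × 1.431 = 85.88 ksi.
φR_n = 0.75 × 85.88 × 4.198 = 270.4 kips.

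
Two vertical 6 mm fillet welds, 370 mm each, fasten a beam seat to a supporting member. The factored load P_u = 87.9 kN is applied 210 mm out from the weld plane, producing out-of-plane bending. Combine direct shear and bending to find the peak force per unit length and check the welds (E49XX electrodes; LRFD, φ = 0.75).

f_max ≈ 422 N/mm; adequate

E49XX → F_EXX = 490 MPa.
L_w = 2 × 370 = 740 mm; section modulus (unit throat) S = 2 × L²/6 = 45630 mm².
Direct shear f_v = P/L_w = 87.9×10³/740 = 118.8 N/mm.
Moment M = P × e = 87.9×10³ × 210 = 18459000 N·mm; bending f_b = M/S = 404.5 N/mm.
f_max = √(f_v² + f_b²) = √(118.8² + 404.5²) = 421.6 N/mm.
φr_n = 0.75 × 0.6 × 490 × (0.707 × 6) = 935.4 N/mm → adequate.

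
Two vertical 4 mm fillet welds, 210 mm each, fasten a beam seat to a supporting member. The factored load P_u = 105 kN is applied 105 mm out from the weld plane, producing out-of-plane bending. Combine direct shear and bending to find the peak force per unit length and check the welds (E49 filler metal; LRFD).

f_max ≈ 791 N/mm; NOT adequate

E49XX → F_EXX = 490 MPa.
L_w = 2 × 210 = 420 mm; section modulus (unit throat) S = 2 × L²/6 = 14700 mm².
Direct shear f_v = P/L_w = 105×10³/420 = 250 N/mm.
Moment M = P × e = 105×10³ × 105 = 11025000 N·mm; bending f_b = M/S = 750 N/mm.
f_max = √(f_v² + f_b²) = √(250² + 750²) = 790.6 N/mm.
φr_n = 0.75 × 0.6 × 490 × (0.707 × 4) = 623.6 N/mm → NOT adequate.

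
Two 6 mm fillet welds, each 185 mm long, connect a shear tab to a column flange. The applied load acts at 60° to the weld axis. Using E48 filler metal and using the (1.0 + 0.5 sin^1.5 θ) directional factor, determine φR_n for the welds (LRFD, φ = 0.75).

E48XX → F_EXX = 480 MPa.
t_e = 0.707 × 6 = 4.242 mm; A_we = 4.242 × 370 = 1570 mm².
Directional factor: 1.0 + 0.5 sin^1.5(60°) = 1.403.
F_nw = 0.6 × 480 × 1.403 = 404.1 MPa.
φR_n = 0.75 × 404.1 × 1570 × 10⁻³ = 475.6 kN.

φR_n ≈ 476 kN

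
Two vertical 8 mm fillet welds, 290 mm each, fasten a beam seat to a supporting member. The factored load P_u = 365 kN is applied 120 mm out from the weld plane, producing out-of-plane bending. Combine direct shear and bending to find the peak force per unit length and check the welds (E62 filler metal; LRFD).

E62XX → F_EXX = 620 MPa.
L_w = 2 × 290 = 580 mm; section modulus (unit throat) S = 2 × L²/6 = 28030 mm².
Direct shear f_v = P/L_w = 365×10³/580 = 629.3 N/mm.
Moment M = P × e = 365×10³ × 120 = 43800000 N·mm; bending f_b = M/S = 1562 N/mm.
f_max = √(f_v² + f_b²) = √(629.3² + 1562²) = 1684 N/mm.
φr_n = 0.75 × 0.6 × 620 × (0.707 × 8) = 1578 N/mm → NOT adequate.

f_max ≈ 1680 N/mm; NOT adequate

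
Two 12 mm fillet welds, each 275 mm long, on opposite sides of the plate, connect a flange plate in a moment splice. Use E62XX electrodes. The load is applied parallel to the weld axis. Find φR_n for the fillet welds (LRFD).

φR_n ≈ 1300 kN

E62XX → F_EXX = 620 MPa.
Effective throat t_e = 0.707 × 12 = 8.484 mm.
Total length L = 550 mm; A_we = 8.484 × 550 = 4666 mm².
F_nw = 0.6 F_EXX = 0.6 × 620 = 372 MPa.
φR_n = 0.75 × 372 × 4666 × 10⁻³ = 1302 kN.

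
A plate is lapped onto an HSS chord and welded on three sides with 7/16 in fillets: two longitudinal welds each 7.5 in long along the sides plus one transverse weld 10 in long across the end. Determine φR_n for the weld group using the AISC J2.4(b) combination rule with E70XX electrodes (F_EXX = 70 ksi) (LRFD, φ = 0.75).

t_e = 0.707 × 0.4375 = 0.3093 in.
R_nwl = 0.6 × 70 × 0.3093 × 15 = 194.9 kips (longitudinal, 2 welds).
R_nwt = 0.6 × 70 × 0.3093 × 10 = 129.9 kips (transverse, base value).
(i) R_nwl + R_nwt = 324.8 kips; (ii) 0.85 R_nwl + 1.5 R_nwt = 360.5 kips.
R_n = max = 360.5 kips [governs: (ii)]; φR_n = 270.4 kips.

φR_n ≈ 270 kips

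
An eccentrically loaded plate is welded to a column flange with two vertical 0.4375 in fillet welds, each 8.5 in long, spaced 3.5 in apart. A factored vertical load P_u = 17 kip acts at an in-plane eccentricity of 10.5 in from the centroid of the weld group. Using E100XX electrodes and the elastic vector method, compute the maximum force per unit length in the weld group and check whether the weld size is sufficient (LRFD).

E100XX → F_EXX = 100 ksi.
Total weld length L_w = 17 in. Treat welds as unit-width lines.
Polar moment about centroid: J = 2[d³/12 + d(b/2)²] = 2[8.5³/12 + 8.5×1.75²] = 154.4 in³.
Direct shear f_v = P/L_w = 17 / 17 = 1 kip/in (vertical).
Torsion M = P·e = 17 × 10.5 = 178.5 kip·in.
Critical point at (x, y) = (1.75, 4.25) from centroid. f_tx = M·y/J = 4.913 kip/in; f_ty = M·x/J = 2.023 kip/in.
Resultant f_max = √[f_tx² + (f_v + f_ty)²] = √[4.913² + (1 + 2.023)²] = 5.768 kip/in.
Capacity per unit length: φr_n = 0.75 × 0.6 × 100 × (0.707 × 0.4375) = 13.92 kip/in.
5.768 ≤ 13.92 → adequate.

f_max ≈ 5.77 kip/in; adequate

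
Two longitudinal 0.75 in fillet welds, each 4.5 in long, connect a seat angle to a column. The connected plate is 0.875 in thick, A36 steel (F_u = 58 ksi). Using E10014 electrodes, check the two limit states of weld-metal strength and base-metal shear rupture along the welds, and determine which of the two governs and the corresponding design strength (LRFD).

φR_n ≈ 206 kip (base-metal shear rupture governs)

E100XX → F_EXX = 100 ksi.
t_e = 0.707 × 0.75 = 0.5302 in; L = 9 in.
Weld metal: φR_n = 0.75 × 0.6 × 100 × 0.5302 × 9 = 214.8 kip.
Base metal (shear rupture): φR_n = 0.75 × 0.6 × 58 × 0.875 × 9 = 205.5 kip.
Governing: base-metal shear rupture.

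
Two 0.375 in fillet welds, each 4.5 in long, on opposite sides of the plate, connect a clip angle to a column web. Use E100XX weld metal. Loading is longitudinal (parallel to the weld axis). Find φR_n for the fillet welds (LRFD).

E100XX → F_EXX = 100 ksi.
Effective throat t_e = 0.707 × 0.375 = 0.2651 in.
Total length L = 9 in; A_we = 0.2651 × 9 = 2.386 in².
F_nw = 0.6 F_EXX = 0.6 × 100 = 60 ksi.
φR_n = 0.75 × 60 × 2.386 = 107.4 kips.

φR_n ≈ 107 kips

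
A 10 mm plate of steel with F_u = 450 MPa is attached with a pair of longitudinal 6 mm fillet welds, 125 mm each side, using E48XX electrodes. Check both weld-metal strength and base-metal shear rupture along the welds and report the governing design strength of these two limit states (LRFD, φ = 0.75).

E48XX → F_EXX = 480 MPa.
t_e = 0.707 × 6 = 4.242 mm; L = 250 mm.
Weld metal: φR_n = 0.75 × 0.6 × 480 × 4.242 × 250 × 10⁻³ = 229.1 kN.
Base metal (shear rupture): φR_n = 0.75 × 0.6 × 450 × 10 × 250 × 10⁻³ = 506.2 kN.
Governing: weld metal.

φR_n ≈ 229 kN (weld metal governs)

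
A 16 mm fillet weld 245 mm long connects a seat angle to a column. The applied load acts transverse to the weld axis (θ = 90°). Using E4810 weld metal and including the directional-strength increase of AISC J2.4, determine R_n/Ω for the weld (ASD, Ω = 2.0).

E48XX → F_EXX = 480 MPa.
t_e = 0.707 × 16 = 11.31 mm; A_we = 11.31 × 245 = 2771 mm².
Directional factor: 1.0 + 0.5 sin^1.5(90°) = 1.5.
F_nw = 0.6 × 480 × 1.5 = 432 MPa.
R_n/Ω = (432 × 2771) / 2.0 × 10⁻³ = 598.6 kN.

R_n/Ω ≈ 599 kN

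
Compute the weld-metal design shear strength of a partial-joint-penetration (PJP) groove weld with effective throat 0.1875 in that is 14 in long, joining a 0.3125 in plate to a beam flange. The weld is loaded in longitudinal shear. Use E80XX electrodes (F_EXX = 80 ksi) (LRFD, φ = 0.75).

φR_n ≈ 94.5 kip

Effective throat (given) t_e = 0.1875 in.
A_we = 0.1875 × 14 = 2.625 in².
F_nw = 0.6 F_EXX = 48 ksi.
φR_n = 0.75 × 48 × 2.625 = 94.5 kip.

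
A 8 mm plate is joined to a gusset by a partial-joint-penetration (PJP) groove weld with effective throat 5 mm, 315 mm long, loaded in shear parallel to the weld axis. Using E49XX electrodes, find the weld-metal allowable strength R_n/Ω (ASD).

E49XX → F_EXX = 490 MPa.
Effective throat (given) t_e = 5 mm.
A_we = 5 × 315 = 1575 mm².
F_nw = 0.6 F_EXX = 294 MPa.
R_n/Ω = (294 × 1575) / 2.0 × 10⁻³ = 231.5 kN.

R_n/Ω ≈ 232 kN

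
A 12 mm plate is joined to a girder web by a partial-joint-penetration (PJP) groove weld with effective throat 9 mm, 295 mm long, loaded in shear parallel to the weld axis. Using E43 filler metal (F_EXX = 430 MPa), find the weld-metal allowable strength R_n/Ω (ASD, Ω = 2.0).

R_n/Ω ≈ 342 kN

Effective throat (given) t_e = 9 mm.
A_we = 9 × 295 = 2655 mm².
F_nw = 0.6 F_EXX = 258 MPa.
R_n/Ω = (258 × 2655) / 2.0 × 10⁻³ = 342.5 kN.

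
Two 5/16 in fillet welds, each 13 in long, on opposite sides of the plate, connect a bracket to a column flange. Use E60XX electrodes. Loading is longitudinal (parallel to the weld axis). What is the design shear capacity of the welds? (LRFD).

E60XX → F_EXX = 60 ksi.
Effective throat t_e = 0.707 × 0.3125 = 0.2209 in.
Total length L = 26 in; A_we = 0.2209 × 26 = 5.744 in².
F_nw = 0.6 F_EXX = 0.6 × 60 = 36 ksi.
φR_n = 0.75 × 36 × 5.744 = 155.1 kips.

φR_n ≈ 155 kips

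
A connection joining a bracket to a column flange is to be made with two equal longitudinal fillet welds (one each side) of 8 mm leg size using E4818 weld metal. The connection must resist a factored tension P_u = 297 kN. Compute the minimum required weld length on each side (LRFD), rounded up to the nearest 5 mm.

E48XX → F_EXX = 480 MPa.
Throat t_e = 0.707 × 8 = 5.656 mm.
φr_n = 0.75 × 0.6 × 480 × 5.656 × 10⁻³ = 1.222 kN/mm.
L_req = P_u / φr_n = 297 / 1.222 = 243.1 mm total.
Per side: 243.1 / 2 = 121.6 mm.
Round up → use L = 125 mm on each side.

L = 125 mm on each side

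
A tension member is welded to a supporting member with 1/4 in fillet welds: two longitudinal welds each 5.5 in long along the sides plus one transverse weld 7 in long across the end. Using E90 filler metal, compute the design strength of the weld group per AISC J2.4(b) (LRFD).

E90XX → F_EXX = 90 ksi.
t_e = 0.707 × 0.25 = 0.1767 in.
R_nwl = 0.6 × 90 × 0.1767 × 11 = 105 kip (longitudinal, 2 welds).
R_nwt = 0.6 × 90 × 0.1767 × 7 = 66.81 kip (transverse, base value).
(i) R_nwl + R_nwt = 171.8 kip; (ii) 0.85 R_nwl + 1.5 R_nwt = 189.5 kip.
R_n = max = 189.5 kip [governs: (ii)]; φR_n = 142.1 kip.

φR_n ≈ 142 kip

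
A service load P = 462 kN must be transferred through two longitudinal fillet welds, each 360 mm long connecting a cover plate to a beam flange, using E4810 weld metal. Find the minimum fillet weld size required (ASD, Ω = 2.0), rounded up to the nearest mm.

E48XX → F_EXX = 480 MPa.
Total weld length L = 720 mm.
Required throat t_e = P × Ω / (0.6 F_EXX × L) = 462 × 2.0 / (0.6 × 480 × 720 × 10⁻³) = 4.456 mm.
Required leg w = t_e / 0.707 = 6.303 mm → use 7 mm.

w = 7 mm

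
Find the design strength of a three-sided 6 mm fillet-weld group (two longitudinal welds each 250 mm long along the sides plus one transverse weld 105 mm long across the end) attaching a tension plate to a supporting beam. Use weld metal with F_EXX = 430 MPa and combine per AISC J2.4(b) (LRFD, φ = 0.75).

t_e = 0.707 × 6 = 4.242 mm.
R_nwl = 0.6 × 430 × 4.242 × 500 × 10⁻³ = 547.2 kN (longitudinal, 2 welds).
R_nwt = 0.6 × 430 × 4.242 × 105 × 10⁻³ = 114.9 kN (transverse, base value).
(i) R_nwl + R_nwt = 662.1 kN; (ii) 0.85 R_nwl + 1.5 R_nwt = 637.5 kN.
R_n = max = 662.1 kN [governs: (i)]; φR_n = 496.6 kN.

φR_n ≈ 497 kN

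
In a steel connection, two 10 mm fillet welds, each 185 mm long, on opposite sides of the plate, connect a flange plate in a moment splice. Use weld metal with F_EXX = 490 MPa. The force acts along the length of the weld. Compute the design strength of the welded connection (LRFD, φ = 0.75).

Effective throat t_e = 0.707 × 10 = 7.07 mm.
Total length L = 370 mm; A_we = 7.07 × 370 = 2616 mm².
F_nw = 0.6 F_EXX = 0.6 × 490 = 294 MPa.
φR_n = 0.75 × 294 × 2616 × 10⁻³ = 576.8 kN.

φR_n ≈ 577 kN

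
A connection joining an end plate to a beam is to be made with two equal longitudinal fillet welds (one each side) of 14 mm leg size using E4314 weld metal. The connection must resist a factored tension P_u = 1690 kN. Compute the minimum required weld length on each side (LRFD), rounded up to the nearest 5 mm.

L = 445 mm on each side

E43XX → F_EXX = 430 MPa.
Throat t_e = 0.707 × 14 = 9.898 mm.
φr_n = 0.75 × 0.6 × 430 × 9.898 × 10⁻³ = 1.915 kN/mm.
L_req = P_u / φr_n = 1690 / 1.915 = 882.4 mm total.
Per side: 882.4 / 2 = 441.2 mm.
Round up → use L = 445 mm on each side.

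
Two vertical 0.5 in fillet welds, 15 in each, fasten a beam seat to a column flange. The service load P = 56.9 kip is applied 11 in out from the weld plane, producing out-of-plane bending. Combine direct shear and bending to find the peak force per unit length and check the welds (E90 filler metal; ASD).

E90XX → F_EXX = 90 ksi.
L_w = 2 × 15 = 30 in; section modulus (unit throat) S = 2 × L²/6 = 75 in².
Direct shear f_v = P/L_w = 56.9/30 = 1.897 kip/in.
Moment M = P × e = 56.9 × 11 = 625.9 kip·in; bending f_b = M/S = 8.345 kip/in.
f_max = √(f_v² + f_b²) = √(1.897² + 8.345²) = 8.558 kip/in.
r_n/Ω = (1/2.0) × 0.6 × 90 × (0.707 × 0.5) = 9.544 kip/in → adequate.

f_max ≈ 8.56 kip/in; adequate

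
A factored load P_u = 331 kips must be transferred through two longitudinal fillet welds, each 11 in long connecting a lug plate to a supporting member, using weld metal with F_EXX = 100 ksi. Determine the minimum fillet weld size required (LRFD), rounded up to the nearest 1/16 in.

w = 1/2 in

Total weld length L = 22 in.
Required throat t_e = P_u / (φ × 0.6 F_EXX × L) = 331 / (0.75 × 0.6 × 100 × 22) = 0.3343 in.
Required leg w = t_e / 0.707 = 0.4729 in → use 1/2 in.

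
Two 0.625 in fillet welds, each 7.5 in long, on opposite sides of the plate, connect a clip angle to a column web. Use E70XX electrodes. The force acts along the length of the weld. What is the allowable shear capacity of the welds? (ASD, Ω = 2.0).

R_n/Ω ≈ 139 kips

E70XX → F_EXX = 70 ksi.
Effective throat t_e = 0.707 × 0.625 = 0.4419 in.
Total length L = 15 in; A_we = 0.4419 × 15 = 6.628 in².
F_nw = 0.6 F_EXX = 0.6 × 70 = 42 ksi.
R_n = 42 × 6.628 = 278.4 kips; R_n/Ω = 278.4/2.0 = 139.2 kips.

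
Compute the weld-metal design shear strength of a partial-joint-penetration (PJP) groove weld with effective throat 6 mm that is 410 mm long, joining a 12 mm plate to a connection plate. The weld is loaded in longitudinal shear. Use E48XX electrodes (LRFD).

E48XX → F_EXX = 480 MPa.
Effective throat (given) t_e = 6 mm.
A_we = 6 × 410 = 2460 mm².
F_nw = 0.6 F_EXX = 288 MPa.
φR_n = 0.75 × 288 × 2460 × 10⁻³ = 531.4 kN.

φR_n ≈ 531 kN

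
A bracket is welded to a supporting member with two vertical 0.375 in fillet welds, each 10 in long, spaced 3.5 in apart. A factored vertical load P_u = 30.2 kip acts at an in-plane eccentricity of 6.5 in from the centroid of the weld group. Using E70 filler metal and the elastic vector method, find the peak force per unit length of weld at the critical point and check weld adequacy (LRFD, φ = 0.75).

f_max ≈ 5.26 kip/in; adequate

E70XX → F_EXX = 70 ksi.
Total weld length L_w = 20 in. Treat welds as unit-width lines.
Polar moment about centroid: J = 2[d³/12 + d(b/2)²] = 2[10³/12 + 10×1.75²] = 227.9 in³.
Direct shear f_v = P/L_w = 30.2 / 20 = 1.51 kip/in (vertical).
Torsion M = P·e = 30.2 × 6.5 = 196.3 kip·in.
Critical point at (x, y) = (1.75, 5) from centroid. f_tx = M·y/J = 4.306 kip/in; f_ty = M·x/J = 1.507 kip/in.
Resultant f_max = √[f_tx² + (f_v + f_ty)²] = √[4.306² + (1.51 + 1.507)²] = 5.258 kip/in.
Capacity per unit length: φr_n = 0.75 × 0.6 × 70 × (0.707 × 0.375) = 8.351 kip/in.
5.258 ≤ 8.351 → adequate.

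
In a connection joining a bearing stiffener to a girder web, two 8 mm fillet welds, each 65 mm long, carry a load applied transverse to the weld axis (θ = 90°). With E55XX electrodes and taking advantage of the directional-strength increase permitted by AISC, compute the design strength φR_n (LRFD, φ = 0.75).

φR_n ≈ 273 kN

E55XX → F_EXX = 550 MPa.
t_e = 0.707 × 8 = 5.656 mm; A_we = 5.656 × 130 = 735.3 mm².
Directional factor: 1.0 + 0.5 sin^1.5(90°) = 1.5.
F_nw = 0.6 × 550 × 1.5 = 495 MPa.
φR_n = 0.75 × 495 × 735.3 × 10⁻³ = 273 kN.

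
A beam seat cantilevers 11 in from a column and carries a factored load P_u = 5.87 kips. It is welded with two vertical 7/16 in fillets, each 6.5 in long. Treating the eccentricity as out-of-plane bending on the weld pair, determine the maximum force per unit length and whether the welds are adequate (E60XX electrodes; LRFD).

E60XX → F_EXX = 60 ksi.
L_w = 2 × 6.5 = 13 in; section modulus (unit throat) S = 2 × L²/6 = 14.08 in².
Direct shear f_v = P/L_w = 5.87/13 = 0.4515 kip/in.
Moment M = P × e = 5.87 × 11 = 64.57 kip·in; bending f_b = M/S = 4.585 kip/in.
f_max = √(f_v² + f_b²) = √(0.4515² + 4.585²) = 4.607 kip/in.
φr_n = 0.75 × 0.6 × 60 × (0.707 × 0.4375) = 8.351 kip/in → adequate.

f_max ≈ 4.61 kip/in; adequate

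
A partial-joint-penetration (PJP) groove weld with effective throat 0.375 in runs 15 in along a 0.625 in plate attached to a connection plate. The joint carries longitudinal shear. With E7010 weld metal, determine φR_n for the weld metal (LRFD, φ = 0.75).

φR_n ≈ 177 kip

E70XX → F_EXX = 70 ksi.
Effective throat (given) t_e = 0.375 in.
A_we = 0.375 × 15 = 5.625 in².
F_nw = 0.6 F_EXX = 42 ksi.
φR_n = 0.75 × 42 × 5.625 = 177.2 kip.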